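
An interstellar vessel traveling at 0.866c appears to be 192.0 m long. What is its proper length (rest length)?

Contracted length L = 192.0 m
γ = 1/√(1 - 0.866²) = 2.000
L₀ = γL = 2.000 × 192.0 = 384.0 m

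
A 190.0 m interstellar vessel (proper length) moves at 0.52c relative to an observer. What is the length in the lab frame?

Proper length L₀ = 190.0 m
γ = 1/√(1 - 0.52²) = 1.171
L = L₀/γ = 190.0/1.171 = 162.3 m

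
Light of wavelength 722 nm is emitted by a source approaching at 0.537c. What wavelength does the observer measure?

β = 0.537
Wavelength Doppler factor = √(0.463/1.537) = √(0.30124) = 0.54885
λ_obs = 722 × 0.54885 = 396.3 nm (blueshift)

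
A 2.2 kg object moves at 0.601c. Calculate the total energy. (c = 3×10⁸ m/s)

γ = 1/√(1 - 0.601²) = 1.251
mc² = 2.2 × (3×10⁸)² = 1.980×10¹⁷ J
E = γmc² = 1.251 × 1.980×10¹⁷ = 2.477×10¹⁷ J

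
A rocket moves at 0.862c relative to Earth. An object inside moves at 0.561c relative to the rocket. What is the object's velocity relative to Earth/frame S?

u = (u' + v)/(1 + u'v/c²)
Numerator: 0.561 + 0.862 = 1.423
Denominator: 1 + 0.483582 = 1.483582
u = 1.423/1.483582 = 0.9592c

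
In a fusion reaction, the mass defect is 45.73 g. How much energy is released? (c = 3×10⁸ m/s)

Convert mass defect: Δm = 45.73 g = 0.04573 kg
E = Δm·c² = 0.04573 × (3×10⁸)²
= 0.04573 × 9×10¹⁶ = 4.116×10¹⁵ J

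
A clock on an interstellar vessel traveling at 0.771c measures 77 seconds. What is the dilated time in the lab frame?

Proper time Δt₀ = 77 seconds
γ = 1/√(1 - 0.771²) = 1.570
Δt = γΔt₀ = 1.570 × 77 = 120.9 seconds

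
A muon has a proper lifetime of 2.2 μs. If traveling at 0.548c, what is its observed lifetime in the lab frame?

Proper lifetime τ₀ = 2.2 μs
γ = 1/√(1 - 0.548²) = 1.1955
τ = γτ₀ = 1.1955 × 2.2 μs = 2.630 μs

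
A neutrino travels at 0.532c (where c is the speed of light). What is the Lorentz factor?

v/c = 0.532, so (v/c)² = 0.283024
1 - (v/c)² = 0.716976
γ = 1/√(0.716976) = 1.181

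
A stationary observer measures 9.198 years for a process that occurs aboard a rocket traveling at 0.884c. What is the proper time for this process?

Dilated time Δt = 9.198 years
γ = 1/√(1 - 0.884²) = 2.139
Δt₀ = Δt/γ = 9.198/2.139 = 4.300 years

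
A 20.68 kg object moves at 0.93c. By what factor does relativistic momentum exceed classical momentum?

p_rel = γmv, p_class = mv
Ratio = γ = 1/√(1 - 0.93²) = 2.721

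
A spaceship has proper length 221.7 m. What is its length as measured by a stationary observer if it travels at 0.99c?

Proper length L₀ = 221.7 m
γ = 1/√(1 - 0.99²) = 7.089
L = L₀/γ = 221.7/7.089 = 31.27 m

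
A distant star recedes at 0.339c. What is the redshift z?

β = 0.339
(1+β)/(1-β) = 1.339/0.661 = 2.0257
√(2.0257) = 1.4233
z = 1.4233 - 1 = 0.4233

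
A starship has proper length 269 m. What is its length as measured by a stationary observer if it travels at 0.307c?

Proper length L₀ = 269 m
γ = 1/√(1 - 0.307²) = 1.0507
L = L₀/γ = 269/1.0507 = 256.0 m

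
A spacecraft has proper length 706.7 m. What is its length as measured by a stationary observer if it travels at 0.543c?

Proper length L₀ = 706.7 m
γ = 1/√(1 - 0.543²) = 1.191
L = L₀/γ = 706.7/1.191 = 593.4 m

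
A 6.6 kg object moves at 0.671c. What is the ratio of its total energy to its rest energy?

E = γmc², E₀ = mc²
E/E₀ = γ = 1/√(1 - 0.671²) = 1.349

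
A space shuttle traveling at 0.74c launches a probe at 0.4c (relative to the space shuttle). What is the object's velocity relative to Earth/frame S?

u = (u' + v)/(1 + u'v/c²)
Numerator: 0.4 + 0.74 = 1.14
Denominator: 1 + 0.296 = 1.296
u = 1.14/1.296 = 0.8796c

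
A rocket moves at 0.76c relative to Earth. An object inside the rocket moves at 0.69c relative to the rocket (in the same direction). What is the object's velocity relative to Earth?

u = (u' + v)/(1 + u'v/c²)
Numerator: 0.69 + 0.76 = 1.45
Denominator: 1 + 0.5244 = 1.5244
u = 1.45/1.5244 = 0.9512c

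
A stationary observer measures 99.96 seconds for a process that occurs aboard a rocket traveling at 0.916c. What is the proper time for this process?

Dilated time Δt = 99.96 seconds
γ = 1/√(1 - 0.916²) = 2.493
Δt₀ = Δt/γ = 99.96/2.493 = 40.10 seconds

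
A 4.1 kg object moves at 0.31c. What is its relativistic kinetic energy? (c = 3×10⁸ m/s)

γ = 1/√(1 - 0.31²) = 1.05182
γ - 1 = 0.05182
KE = (γ-1)mc² = 0.05182 × 4.1 × (3×10⁸)² = 1.912×10¹⁶ J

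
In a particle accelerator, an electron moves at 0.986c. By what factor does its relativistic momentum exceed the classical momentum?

p_rel = γmv, p_class = mv
Ratio = γ = 1/√(1 - 0.986²)
= 1/√(0.027804) = 5.997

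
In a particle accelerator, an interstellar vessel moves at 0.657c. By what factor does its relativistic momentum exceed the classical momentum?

p_rel = γmv, p_class = mv
Ratio = γ = 1/√(1 - 0.657²)
= 1/√(0.568351) = 1.326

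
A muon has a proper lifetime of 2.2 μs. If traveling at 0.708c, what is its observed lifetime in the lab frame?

Proper lifetime τ₀ = 2.2 μs
γ = 1/√(1 - 0.708²) = 1.416
τ = γτ₀ = 1.416 × 2.2 μs = 3.115 μs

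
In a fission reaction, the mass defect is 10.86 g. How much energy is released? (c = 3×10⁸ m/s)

Convert mass defect: Δm = 10.86 g = 0.01086 kg
E = Δm·c² = 0.01086 × (3×10⁸)²
= 0.01086 × 9×10¹⁶ = 9.774×10¹⁴ J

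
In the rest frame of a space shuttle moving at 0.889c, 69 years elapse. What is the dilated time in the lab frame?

Proper time Δt₀ = 69 years
γ = 1/√(1 - 0.889²) = 2.184
Δt = γΔt₀ = 2.184 × 69 = 150.7 years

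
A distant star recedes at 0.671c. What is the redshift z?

β = 0.671
(1+β)/(1-β) = 1.671/0.329 = 5.079
√(5.079) = 2.254
z = 2.254 - 1 = 1.254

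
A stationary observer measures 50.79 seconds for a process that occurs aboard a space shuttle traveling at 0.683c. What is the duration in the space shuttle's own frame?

Dilated time Δt = 50.79 seconds
γ = 1/√(1 - 0.683²) = 1.369
Δt₀ = Δt/γ = 50.79/1.369 = 37.10 seconds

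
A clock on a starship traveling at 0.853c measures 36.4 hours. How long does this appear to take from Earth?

Proper time Δt₀ = 36.4 hours
γ = 1/√(1 - 0.853²) = 1.916
Δt = γΔt₀ = 1.916 × 36.4 = 69.74 hours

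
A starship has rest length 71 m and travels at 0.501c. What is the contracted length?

Proper length L₀ = 71 m
γ = 1/√(1 - 0.501²) = 1.1555
L = L₀/γ = 71/1.1555 = 61.45 m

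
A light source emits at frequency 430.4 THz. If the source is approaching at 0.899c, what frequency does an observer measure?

β = v/c = 0.899
(1+β)/(1-β) = 1.899/0.101 = 18.80
Doppler factor = √(18.80) = 4.336
f_obs = 430.4 × 4.336 = 1866 THz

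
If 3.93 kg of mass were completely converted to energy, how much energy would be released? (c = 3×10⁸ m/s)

Using E = mc²:
c² = (3×10⁸)² = 9×10¹⁶ m²/s²
E = 3.93 × 9×10¹⁶ = 3.537×10¹⁷ J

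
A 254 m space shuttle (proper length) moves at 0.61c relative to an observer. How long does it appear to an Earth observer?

Proper length L₀ = 254 m
γ = 1/√(1 - 0.61²) = 1.262
L = L₀/γ = 254/1.262 = 201.3 m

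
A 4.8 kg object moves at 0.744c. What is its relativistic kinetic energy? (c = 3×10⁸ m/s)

γ = 1/√(1 - 0.744²) = 1.4966
γ - 1 = 0.4966
KE = (γ-1)mc² = 0.4966 × 4.8 × (3×10⁸)² = 2.145×10¹⁷ J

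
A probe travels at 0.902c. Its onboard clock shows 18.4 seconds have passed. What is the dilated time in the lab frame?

Proper time Δt₀ = 18.4 seconds
γ = 1/√(1 - 0.902²) = 2.3162
Δt = γΔt₀ = 2.3162 × 18.4 = 42.62 seconds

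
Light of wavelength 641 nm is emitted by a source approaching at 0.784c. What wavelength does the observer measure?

β = 0.784
Wavelength Doppler factor = √(0.216/1.784) = √(0.121076) = 0.34796
λ_obs = 641 × 0.34796 = 223.0 nm (blueshift)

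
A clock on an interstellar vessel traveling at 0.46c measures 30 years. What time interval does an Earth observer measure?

Proper time Δt₀ = 30 years
γ = 1/√(1 - 0.46²) = 1.1262
Δt = γΔt₀ = 1.1262 × 30 = 33.79 years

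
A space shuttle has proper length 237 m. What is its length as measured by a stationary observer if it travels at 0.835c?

Proper length L₀ = 237 m
γ = 1/√(1 - 0.835²) = 1.817
L = L₀/γ = 237/1.817 = 130.4 m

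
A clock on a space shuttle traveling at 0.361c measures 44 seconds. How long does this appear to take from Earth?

Proper time Δt₀ = 44 seconds
γ = 1/√(1 - 0.361²) = 1.0723
Δt = γΔt₀ = 1.0723 × 44 = 47.18 seconds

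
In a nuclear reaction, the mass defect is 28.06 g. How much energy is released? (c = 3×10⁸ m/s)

Convert mass defect: Δm = 28.06 g = 0.02806 kg
E = Δm·c² = 0.02806 × (3×10⁸)²
= 0.02806 × 9×10¹⁶ = 2.525×10¹⁵ J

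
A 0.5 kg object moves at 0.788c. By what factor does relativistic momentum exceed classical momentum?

p_rel = γmv, p_class = mv
Ratio = γ = 1/√(1 - 0.788²) = 1.624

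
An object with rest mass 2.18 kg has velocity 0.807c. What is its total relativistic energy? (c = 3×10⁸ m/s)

γ = 1/√(1 - 0.807²) = 1.693
mc² = 2.18 × (3×10⁸)² = 1.962×10¹⁷ J
E = γmc² = 1.693 × 1.962×10¹⁷ = 3.322×10¹⁷ J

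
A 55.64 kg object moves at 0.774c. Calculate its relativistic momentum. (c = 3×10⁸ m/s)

γ = 1/√(1 - 0.774²) = 1.579
v = 0.774 × 3×10⁸ = 2.322×10⁸ m/s
p = γmv = 1.579 × 55.64 × 2.322×10⁸ = 2.040×10¹⁰ kg·m/s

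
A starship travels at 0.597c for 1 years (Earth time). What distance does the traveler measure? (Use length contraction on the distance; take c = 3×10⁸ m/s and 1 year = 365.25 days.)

Earth distance: d = v × t = 0.597c × 1 yr = 5.6520×10¹⁵ m
γ = 1.2465
d' = d/γ = 5.6520×10¹⁵/1.2465 = 4.534×10¹⁵ m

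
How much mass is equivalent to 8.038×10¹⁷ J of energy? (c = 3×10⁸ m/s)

From E = mc², we get m = E/c²
c² = (3×10⁸)² = 9×10¹⁶ m²/s²
m = 8.038×10¹⁷ / 9×10¹⁶ = 8.931 kg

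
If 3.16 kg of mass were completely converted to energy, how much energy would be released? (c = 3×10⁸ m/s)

Using E = mc²:
c² = (3×10⁸)² = 9×10¹⁶ m²/s²
E = 3.16 × 9×10¹⁶ = 2.844×10¹⁷ J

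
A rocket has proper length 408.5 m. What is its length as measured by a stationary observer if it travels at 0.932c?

Proper length L₀ = 408.5 m
γ = 1/√(1 - 0.932²) = 2.759
L = L₀/γ = 408.5/2.759 = 148.1 m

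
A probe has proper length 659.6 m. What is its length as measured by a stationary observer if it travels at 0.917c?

Proper length L₀ = 659.6 m
γ = 1/√(1 - 0.917²) = 2.507
L = L₀/γ = 659.6/2.507 = 263.1 m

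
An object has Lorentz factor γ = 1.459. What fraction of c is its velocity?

From γ = 1/√(1 - v²/c²):
1/γ² = 1/1.459² = 0.46977
v²/c² = 1 - 0.46977 = 0.53023
v/c = √(0.53023) = 0.7282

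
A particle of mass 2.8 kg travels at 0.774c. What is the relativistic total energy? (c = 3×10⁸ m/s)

γ = 1/√(1 - 0.774²) = 1.5793
mc² = 2.8 × (3×10⁸)² = 2.520×10¹⁷ J
E = γmc² = 1.5793 × 2.520×10¹⁷ = 3.980×10¹⁷ J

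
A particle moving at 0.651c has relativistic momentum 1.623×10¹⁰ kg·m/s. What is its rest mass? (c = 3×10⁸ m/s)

γ = 1/√(1 - 0.651²) = 1.3174
v = 0.651 × 3×10⁸ = 1.953×10⁸ m/s
m = p/(γv) = 1.623×10¹⁰/(1.3174 × 1.953×10⁸) = 63.08 kg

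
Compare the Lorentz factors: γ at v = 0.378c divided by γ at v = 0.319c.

γ₁ = 1/√(1 - 0.378²) = 1.080
γ₂ = 1/√(1 - 0.319²) = 1.055
γ₁/γ₂ = 1.080/1.055 = 1.024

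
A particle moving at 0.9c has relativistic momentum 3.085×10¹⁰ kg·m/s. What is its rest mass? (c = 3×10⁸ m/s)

γ = 1/√(1 - 0.9²) = 2.2942
v = 0.9 × 3×10⁸ = 2.700×10⁸ m/s
m = p/(γv) = 3.085×10¹⁰/(2.2942 × 2.700×10⁸) = 49.80 kg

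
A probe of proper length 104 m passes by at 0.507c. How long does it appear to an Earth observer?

Proper length L₀ = 104 m
γ = 1/√(1 - 0.507²) = 1.1602
L = L₀/γ = 104/1.1602 = 89.64 m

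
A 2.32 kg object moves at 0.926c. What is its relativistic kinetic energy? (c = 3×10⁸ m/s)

γ = 1/√(1 - 0.926²) = 2.649
γ - 1 = 1.649
KE = (γ-1)mc² = 1.649 × 2.32 × (3×10⁸)² = 3.443×10¹⁷ J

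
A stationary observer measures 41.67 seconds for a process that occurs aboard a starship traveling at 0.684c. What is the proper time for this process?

Dilated time Δt = 41.67 seconds
γ = 1/√(1 - 0.684²) = 1.3708
Δt₀ = Δt/γ = 41.67/1.3708 = 30.40 seconds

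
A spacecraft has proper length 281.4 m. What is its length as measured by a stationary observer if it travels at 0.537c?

Proper length L₀ = 281.4 m
γ = 1/√(1 - 0.537²) = 1.1854
L = L₀/γ = 281.4/1.1854 = 237.4 m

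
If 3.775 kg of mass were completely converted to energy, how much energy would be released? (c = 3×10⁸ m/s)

Using E = mc²:
c² = (3×10⁸)² = 9×10¹⁶ m²/s²
E = 3.775 × 9×10¹⁶ = 3.398×10¹⁷ J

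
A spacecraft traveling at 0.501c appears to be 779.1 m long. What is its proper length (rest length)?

Contracted length L = 779.1 m
γ = 1/√(1 - 0.501²) = 1.15547
L₀ = γL = 1.15547 × 779.1 = 900.2 m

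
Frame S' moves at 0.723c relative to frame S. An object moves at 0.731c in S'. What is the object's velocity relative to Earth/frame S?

u = (u' + v)/(1 + u'v/c²)
Numerator: 0.731 + 0.723 = 1.454
Denominator: 1 + 0.528513 = 1.528513
u = 1.454/1.528513 = 0.9513c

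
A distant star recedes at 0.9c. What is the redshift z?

β = 0.9
(1+β)/(1-β) = 1.9/0.1 = 19.00
√(19.00) = 4.359
z = 4.359 - 1 = 3.359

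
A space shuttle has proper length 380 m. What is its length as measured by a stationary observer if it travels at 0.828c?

Proper length L₀ = 380 m
γ = 1/√(1 - 0.828²) = 1.783
L = L₀/γ = 380/1.783 = 213.1 m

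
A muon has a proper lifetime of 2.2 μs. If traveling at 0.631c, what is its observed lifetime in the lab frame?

Proper lifetime τ₀ = 2.2 μs
γ = 1/√(1 - 0.631²) = 1.289
τ = γτ₀ = 1.289 × 2.2 μs = 2.836 μs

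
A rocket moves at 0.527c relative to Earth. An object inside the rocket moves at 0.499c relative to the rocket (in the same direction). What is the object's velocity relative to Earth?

u = (u' + v)/(1 + u'v/c²)
Numerator: 0.499 + 0.527 = 1.026
Denominator: 1 + 0.262973 = 1.262973
u = 1.026/1.262973 = 0.8124c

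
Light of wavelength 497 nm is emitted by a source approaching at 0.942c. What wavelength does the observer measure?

β = 0.942
Wavelength Doppler factor = √(0.058/1.942) = √(0.029866) = 0.17282
λ_obs = 497 × 0.17282 = 85.89 nm (blueshift)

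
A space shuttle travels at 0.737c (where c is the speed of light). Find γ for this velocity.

v/c = 0.737, so (v/c)² = 0.543169
1 - (v/c)² = 0.456831
γ = 1/√(0.456831) = 1.480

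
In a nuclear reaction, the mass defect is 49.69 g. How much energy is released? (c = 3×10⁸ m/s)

Convert mass defect: Δm = 49.69 g = 0.04969 kg
E = Δm·c² = 0.04969 × (3×10⁸)²
= 0.04969 × 9×10¹⁶ = 4.472×10¹⁵ J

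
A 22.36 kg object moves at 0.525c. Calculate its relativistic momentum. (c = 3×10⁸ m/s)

γ = 1/√(1 - 0.525²) = 1.175
v = 0.525 × 3×10⁸ = 1.575×10⁸ m/s
p = γmv = 1.175 × 22.36 × 1.575×10⁸ = 4.138×10⁹ kg·m/s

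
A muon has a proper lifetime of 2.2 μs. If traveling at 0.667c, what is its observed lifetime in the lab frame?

Proper lifetime τ₀ = 2.2 μs
γ = 1/√(1 - 0.667²) = 1.3422
τ = γτ₀ = 1.3422 × 2.2 μs = 2.953 μs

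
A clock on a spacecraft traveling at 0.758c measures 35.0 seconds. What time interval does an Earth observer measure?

Proper time Δt₀ = 35.0 seconds
γ = 1/√(1 - 0.758²) = 1.533
Δt = γΔt₀ = 1.533 × 35.0 = 53.66 seconds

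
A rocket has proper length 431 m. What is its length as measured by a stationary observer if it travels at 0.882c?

Proper length L₀ = 431 m
γ = 1/√(1 - 0.882²) = 2.122
L = L₀/γ = 431/2.122 = 203.1 m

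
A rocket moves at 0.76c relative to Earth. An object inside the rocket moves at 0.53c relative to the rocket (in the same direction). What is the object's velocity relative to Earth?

u = (u' + v)/(1 + u'v/c²)
Numerator: 0.53 + 0.76 = 1.29
Denominator: 1 + 0.4028 = 1.4028
u = 1.29/1.4028 = 0.9196c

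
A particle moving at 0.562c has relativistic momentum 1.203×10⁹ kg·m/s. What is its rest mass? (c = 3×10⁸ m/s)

γ = 1/√(1 - 0.562²) = 1.209
v = 0.562 × 3×10⁸ = 1.686×10⁸ m/s
m = p/(γv) = 1.203×10⁹/(1.209 × 1.686×10⁸) = 5.902 kg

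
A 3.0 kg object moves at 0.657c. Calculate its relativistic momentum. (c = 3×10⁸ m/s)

γ = 1/√(1 - 0.657²) = 1.32645
v = 0.657 × 3×10⁸ = 1.971×10⁸ m/s
p = γmv = 1.32645 × 3.0 × 1.971×10⁸ = 7.843×10⁸ kg·m/s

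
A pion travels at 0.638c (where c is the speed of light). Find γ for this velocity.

v/c = 0.638, so (v/c)² = 0.407044
1 - (v/c)² = 0.592956
γ = 1/√(0.592956) = 1.299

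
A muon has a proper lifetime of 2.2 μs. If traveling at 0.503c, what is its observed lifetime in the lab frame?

Proper lifetime τ₀ = 2.2 μs
γ = 1/√(1 - 0.503²) = 1.157
τ = γτ₀ = 1.157 × 2.2 μs = 2.545 μs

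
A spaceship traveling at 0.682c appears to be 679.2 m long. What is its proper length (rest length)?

Contracted length L = 679.2 m
γ = 1/√(1 - 0.682²) = 1.3673
L₀ = γL = 1.3673 × 679.2 = 928.7 m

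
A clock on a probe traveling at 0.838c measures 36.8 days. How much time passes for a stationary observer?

Proper time Δt₀ = 36.8 days
γ = 1/√(1 - 0.838²) = 1.8326
Δt = γΔt₀ = 1.8326 × 36.8 = 67.44 days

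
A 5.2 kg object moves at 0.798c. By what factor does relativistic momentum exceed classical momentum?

p_rel = γmv, p_class = mv
Ratio = γ = 1/√(1 - 0.798²) = 1.659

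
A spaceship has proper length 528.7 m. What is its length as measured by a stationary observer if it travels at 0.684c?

Proper length L₀ = 528.7 m
γ = 1/√(1 - 0.684²) = 1.3708
L = L₀/γ = 528.7/1.3708 = 385.7 m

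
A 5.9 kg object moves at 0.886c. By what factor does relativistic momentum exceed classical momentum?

p_rel = γmv, p_class = mv
Ratio = γ = 1/√(1 - 0.886²) = 2.157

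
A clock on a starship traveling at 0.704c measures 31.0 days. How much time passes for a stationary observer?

Proper time Δt₀ = 31.0 days
γ = 1/√(1 - 0.704²) = 1.408
Δt = γΔt₀ = 1.408 × 31.0 = 43.65 days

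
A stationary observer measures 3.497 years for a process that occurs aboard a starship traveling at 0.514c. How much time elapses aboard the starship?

Dilated time Δt = 3.497 years
γ = 1/√(1 - 0.514²) = 1.1658
Δt₀ = Δt/γ = 3.497/1.1658 = 3.000 years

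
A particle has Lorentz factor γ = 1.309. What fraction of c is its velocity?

From γ = 1/√(1 - v²/c²):
1/γ² = 1/1.309² = 0.5836
v²/c² = 1 - 0.5836 = 0.4164
v/c = √(0.4164) = 0.6453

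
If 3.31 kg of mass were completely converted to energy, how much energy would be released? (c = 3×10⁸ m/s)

Using E = mc²:
c² = (3×10⁸)² = 9×10¹⁶ m²/s²
E = 3.31 × 9×10¹⁶ = 2.979×10¹⁷ J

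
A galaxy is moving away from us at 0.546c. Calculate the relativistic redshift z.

β = 0.546
(1+β)/(1-β) = 1.546/0.454 = 3.405
√(3.405) = 1.8453
z = 1.8453 - 1 = 0.8453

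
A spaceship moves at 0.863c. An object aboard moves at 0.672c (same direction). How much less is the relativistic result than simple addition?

Classical: u' + v = 0.672 + 0.863 = 1.535c
Relativistic: u = (0.672 + 0.863)/(1 + 0.579936) = 1.535/1.579936 = 0.9716c
Difference: 1.535 - 0.9716 = 0.5634c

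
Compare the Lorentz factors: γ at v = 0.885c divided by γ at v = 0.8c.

γ₁ = 1/√(1 - 0.885²) = 2.148
γ₂ = 1/√(1 - 0.8²) = 1.667
γ₁/γ₂ = 2.148/1.667 = 1.289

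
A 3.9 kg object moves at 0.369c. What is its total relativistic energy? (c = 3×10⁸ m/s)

γ = 1/√(1 - 0.369²) = 1.076
mc² = 3.9 × (3×10⁸)² = 3.510×10¹⁷ J
E = γmc² = 1.076 × 3.510×10¹⁷ = 3.777×10¹⁷ J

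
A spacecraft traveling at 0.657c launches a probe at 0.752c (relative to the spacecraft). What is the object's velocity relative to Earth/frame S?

u = (u' + v)/(1 + u'v/c²)
Numerator: 0.752 + 0.657 = 1.409
Denominator: 1 + 0.494064 = 1.494064
u = 1.409/1.494064 = 0.9431c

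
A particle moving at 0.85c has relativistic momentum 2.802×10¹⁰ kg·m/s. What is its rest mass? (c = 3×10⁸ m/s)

γ = 1/√(1 - 0.85²) = 1.8983
v = 0.85 × 3×10⁸ = 2.550×10⁸ m/s
m = p/(γv) = 2.802×10¹⁰/(1.8983 × 2.550×10⁸) = 57.88 kg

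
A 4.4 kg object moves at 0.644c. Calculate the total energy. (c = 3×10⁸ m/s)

γ = 1/√(1 - 0.644²) = 1.307
mc² = 4.4 × (3×10⁸)² = 3.960×10¹⁷ J
E = γmc² = 1.307 × 3.960×10¹⁷ = 5.176×10¹⁷ J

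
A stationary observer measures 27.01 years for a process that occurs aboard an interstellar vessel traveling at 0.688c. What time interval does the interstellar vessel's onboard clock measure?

Dilated time Δt = 27.01 years
γ = 1/√(1 - 0.688²) = 1.378
Δt₀ = Δt/γ = 27.01/1.378 = 19.60 years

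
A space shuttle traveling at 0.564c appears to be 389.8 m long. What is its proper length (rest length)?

Contracted length L = 389.8 m
γ = 1/√(1 - 0.564²) = 1.211
L₀ = γL = 1.211 × 389.8 = 472.0 m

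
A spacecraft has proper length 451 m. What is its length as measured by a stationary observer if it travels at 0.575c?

Proper length L₀ = 451 m
γ = 1/√(1 - 0.575²) = 1.2223
L = L₀/γ = 451/1.2223 = 369.0 m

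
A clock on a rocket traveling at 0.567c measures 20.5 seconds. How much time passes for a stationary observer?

Proper time Δt₀ = 20.5 seconds
γ = 1/√(1 - 0.567²) = 1.214
Δt = γΔt₀ = 1.214 × 20.5 = 24.89 seconds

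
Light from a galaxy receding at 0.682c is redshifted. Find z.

β = 0.682
(1+β)/(1-β) = 1.682/0.318 = 5.289
√(5.289) = 2.300
z = 2.300 - 1 = 1.300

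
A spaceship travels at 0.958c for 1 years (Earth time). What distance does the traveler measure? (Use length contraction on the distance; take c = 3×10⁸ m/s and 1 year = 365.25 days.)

Earth distance: d = v × t = 0.958c × 1 yr = 9.070×10¹⁵ m
γ = 3.487
d' = d/γ = 9.070×10¹⁵/3.487 = 2.601×10¹⁵ m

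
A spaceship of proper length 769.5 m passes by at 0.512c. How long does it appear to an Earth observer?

Proper length L₀ = 769.5 m
γ = 1/√(1 - 0.512²) = 1.1642
L = L₀/γ = 769.5/1.1642 = 661.0 m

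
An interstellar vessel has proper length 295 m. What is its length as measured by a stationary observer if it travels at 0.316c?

Proper length L₀ = 295 m
γ = 1/√(1 - 0.316²) = 1.054
L = L₀/γ = 295/1.054 = 279.9 m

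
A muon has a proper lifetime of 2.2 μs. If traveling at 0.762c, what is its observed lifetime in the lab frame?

Proper lifetime τ₀ = 2.2 μs
γ = 1/√(1 - 0.762²) = 1.544
τ = γτ₀ = 1.544 × 2.2 μs = 3.397 μs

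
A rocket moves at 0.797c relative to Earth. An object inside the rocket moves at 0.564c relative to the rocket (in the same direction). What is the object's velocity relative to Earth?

u = (u' + v)/(1 + u'v/c²)
Numerator: 0.564 + 0.797 = 1.361
Denominator: 1 + 0.449508 = 1.449508
u = 1.361/1.449508 = 0.9389c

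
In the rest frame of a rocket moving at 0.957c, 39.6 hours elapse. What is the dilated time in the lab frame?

Proper time Δt₀ = 39.6 hours
γ = 1/√(1 - 0.957²) = 3.447
Δt = γΔt₀ = 3.447 × 39.6 = 136.5 hours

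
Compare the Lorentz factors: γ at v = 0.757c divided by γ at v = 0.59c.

γ₁ = 1/√(1 - 0.757²) = 1.5304
γ₂ = 1/√(1 - 0.59²) = 1.2385
γ₁/γ₂ = 1.5304/1.2385 = 1.236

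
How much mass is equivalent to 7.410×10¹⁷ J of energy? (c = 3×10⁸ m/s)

From E = mc², we get m = E/c²
c² = (3×10⁸)² = 9×10¹⁶ m²/s²
m = 7.410×10¹⁷ / 9×10¹⁶ = 8.233 kg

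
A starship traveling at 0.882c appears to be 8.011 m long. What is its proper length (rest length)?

Contracted length L = 8.011 m
γ = 1/√(1 - 0.882²) = 2.122
L₀ = γL = 2.122 × 8.011 = 17.00 m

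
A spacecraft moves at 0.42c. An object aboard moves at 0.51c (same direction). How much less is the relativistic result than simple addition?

Classical: u' + v = 0.51 + 0.42 = 0.93c
Relativistic: u = (0.51 + 0.42)/(1 + 0.2142) = 0.93/1.2142 = 0.7659c
Difference: 0.93 - 0.7659 = 0.1641c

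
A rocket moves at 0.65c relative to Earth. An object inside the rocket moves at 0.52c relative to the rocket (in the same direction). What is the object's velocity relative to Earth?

u = (u' + v)/(1 + u'v/c²)
Numerator: 0.52 + 0.65 = 1.17
Denominator: 1 + 0.338 = 1.338
u = 1.17/1.338 = 0.8744c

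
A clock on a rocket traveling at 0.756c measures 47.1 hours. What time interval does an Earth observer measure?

Proper time Δt₀ = 47.1 hours
γ = 1/√(1 - 0.756²) = 1.52772
Δt = γΔt₀ = 1.52772 × 47.1 = 71.96 hours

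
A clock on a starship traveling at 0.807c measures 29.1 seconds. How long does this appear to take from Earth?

Proper time Δt₀ = 29.1 seconds
γ = 1/√(1 - 0.807²) = 1.6933
Δt = γΔt₀ = 1.6933 × 29.1 = 49.28 seconds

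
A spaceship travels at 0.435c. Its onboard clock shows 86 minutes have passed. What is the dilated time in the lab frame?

Proper time Δt₀ = 86 minutes
γ = 1/√(1 - 0.435²) = 1.1106
Δt = γΔt₀ = 1.1106 × 86 = 95.51 minutes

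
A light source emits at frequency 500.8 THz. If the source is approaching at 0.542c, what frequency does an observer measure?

β = v/c = 0.542
(1+β)/(1-β) = 1.542/0.458 = 3.367
Doppler factor = √(3.367) = 1.8349
f_obs = 500.8 × 1.8349 = 918.9 THz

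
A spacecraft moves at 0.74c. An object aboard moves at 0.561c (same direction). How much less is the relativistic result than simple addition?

Classical: u' + v = 0.561 + 0.74 = 1.301c
Relativistic: u = (0.561 + 0.74)/(1 + 0.41514) = 1.301/1.41514 = 0.9193c
Difference: 1.301 - 0.9193 = 0.3817c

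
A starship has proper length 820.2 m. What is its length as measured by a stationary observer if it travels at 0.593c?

Proper length L₀ = 820.2 m
γ = 1/√(1 - 0.593²) = 1.242
L = L₀/γ = 820.2/1.242 = 660.4 m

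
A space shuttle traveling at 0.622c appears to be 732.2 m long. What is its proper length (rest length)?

Contracted length L = 732.2 m
γ = 1/√(1 - 0.622²) = 1.2771
L₀ = γL = 1.2771 × 732.2 = 935.1 m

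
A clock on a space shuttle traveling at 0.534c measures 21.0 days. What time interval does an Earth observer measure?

Proper time Δt₀ = 21.0 days
γ = 1/√(1 - 0.534²) = 1.183
Δt = γΔt₀ = 1.183 × 21.0 = 24.84 days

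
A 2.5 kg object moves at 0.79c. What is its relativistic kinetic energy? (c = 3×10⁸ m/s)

γ = 1/√(1 - 0.79²) = 1.631
γ - 1 = 0.6310
KE = (γ-1)mc² = 0.6310 × 2.5 × (3×10⁸)² = 1.420×10¹⁷ J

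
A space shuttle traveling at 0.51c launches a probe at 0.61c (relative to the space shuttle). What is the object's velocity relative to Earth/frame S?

u = (u' + v)/(1 + u'v/c²)
Numerator: 0.61 + 0.51 = 1.12
Denominator: 1 + 0.3111 = 1.3111
u = 1.12/1.3111 = 0.8542c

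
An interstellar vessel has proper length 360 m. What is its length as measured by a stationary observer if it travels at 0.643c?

Proper length L₀ = 360 m
γ = 1/√(1 - 0.643²) = 1.306
L = L₀/γ = 360/1.306 = 275.7 m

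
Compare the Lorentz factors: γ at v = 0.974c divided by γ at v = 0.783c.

γ₁ = 1/√(1 - 0.974²) = 4.4141
γ₂ = 1/√(1 - 0.783²) = 1.6077
γ₁/γ₂ = 4.4141/1.6077 = 2.746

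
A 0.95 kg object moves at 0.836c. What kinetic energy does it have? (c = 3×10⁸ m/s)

γ = 1/√(1 - 0.836²) = 1.82239
γ - 1 = 0.82239
KE = (γ-1)mc² = 0.82239 × 0.95 × (3×10⁸)² = 7.031×10¹⁶ J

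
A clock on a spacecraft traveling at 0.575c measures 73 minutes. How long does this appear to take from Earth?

Proper time Δt₀ = 73 minutes
γ = 1/√(1 - 0.575²) = 1.2223
Δt = γΔt₀ = 1.2223 × 73 = 89.23 minutes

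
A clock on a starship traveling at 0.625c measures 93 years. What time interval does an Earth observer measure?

Proper time Δt₀ = 93 years
γ = 1/√(1 - 0.625²) = 1.281
Δt = γΔt₀ = 1.281 × 93 = 119.1 years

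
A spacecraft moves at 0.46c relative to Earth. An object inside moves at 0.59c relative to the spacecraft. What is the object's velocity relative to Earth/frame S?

u = (u' + v)/(1 + u'v/c²)
Numerator: 0.59 + 0.46 = 1.05
Denominator: 1 + 0.2714 = 1.2714
u = 1.05/1.2714 = 0.8259c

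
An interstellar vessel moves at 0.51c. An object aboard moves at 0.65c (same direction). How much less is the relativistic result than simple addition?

Classical: u' + v = 0.65 + 0.51 = 1.16c
Relativistic: u = (0.65 + 0.51)/(1 + 0.3315) = 1.16/1.3315 = 0.8712c
Difference: 1.16 - 0.8712 = 0.2888c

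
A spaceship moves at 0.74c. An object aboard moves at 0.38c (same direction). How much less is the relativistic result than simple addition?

Classical: u' + v = 0.38 + 0.74 = 1.12c
Relativistic: u = (0.38 + 0.74)/(1 + 0.2812) = 1.12/1.2812 = 0.8742c
Difference: 1.12 - 0.8742 = 0.2458c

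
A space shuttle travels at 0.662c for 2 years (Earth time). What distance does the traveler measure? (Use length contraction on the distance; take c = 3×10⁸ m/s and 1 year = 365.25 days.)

Earth distance: d = v × t = 0.662c × 2 yr = 1.2535×10¹⁶ m
γ = 1.3342
d' = d/γ = 1.2535×10¹⁶/1.3342 = 9.395×10¹⁵ m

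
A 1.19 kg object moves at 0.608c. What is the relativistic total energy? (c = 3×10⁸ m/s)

γ = 1/√(1 - 0.608²) = 1.260
mc² = 1.19 × (3×10⁸)² = 1.071×10¹⁷ J
E = γmc² = 1.260 × 1.071×10¹⁷ = 1.349×10¹⁷ J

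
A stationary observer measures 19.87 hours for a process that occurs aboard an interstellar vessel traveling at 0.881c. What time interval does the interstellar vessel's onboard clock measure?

Dilated time Δt = 19.87 hours
γ = 1/√(1 - 0.881²) = 2.1136
Δt₀ = Δt/γ = 19.87/2.1136 = 9.401 hours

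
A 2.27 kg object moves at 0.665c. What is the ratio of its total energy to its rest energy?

E = γmc², E₀ = mc²
E/E₀ = γ = 1/√(1 - 0.665²) = 1.339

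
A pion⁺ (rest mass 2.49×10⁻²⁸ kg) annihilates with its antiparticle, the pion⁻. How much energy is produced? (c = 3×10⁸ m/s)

Both particles have the same rest mass, so total mass = 2m
E = 2m·c² = 2 × 2.49×10⁻²⁸ × (3×10⁸)²
= 2 × 2.49×10⁻²⁸ × 9×10¹⁶
= 4.482×10⁻¹¹ J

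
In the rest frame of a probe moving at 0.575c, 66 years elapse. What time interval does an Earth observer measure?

Proper time Δt₀ = 66 years
γ = 1/√(1 - 0.575²) = 1.2223
Δt = γΔt₀ = 1.2223 × 66 = 80.67 years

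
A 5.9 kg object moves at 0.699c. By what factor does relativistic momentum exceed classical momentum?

p_rel = γmv, p_class = mv
Ratio = γ = 1/√(1 - 0.699²) = 1.398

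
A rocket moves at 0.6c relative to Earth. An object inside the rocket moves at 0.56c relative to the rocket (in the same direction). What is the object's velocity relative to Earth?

u = (u' + v)/(1 + u'v/c²)
Numerator: 0.56 + 0.6 = 1.16
Denominator: 1 + 0.336 = 1.336
u = 1.16/1.336 = 0.8683c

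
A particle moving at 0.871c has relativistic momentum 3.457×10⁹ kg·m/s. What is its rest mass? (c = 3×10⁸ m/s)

γ = 1/√(1 - 0.871²) = 2.0355
v = 0.871 × 3×10⁸ = 2.613×10⁸ m/s
m = p/(γv) = 3.457×10⁹/(2.0355 × 2.613×10⁸) = 6.500 kg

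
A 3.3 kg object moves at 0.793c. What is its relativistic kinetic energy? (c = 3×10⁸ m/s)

γ = 1/√(1 - 0.793²) = 1.6414
γ - 1 = 0.6414
KE = (γ-1)mc² = 0.6414 × 3.3 × (3×10⁸)² = 1.905×10¹⁷ J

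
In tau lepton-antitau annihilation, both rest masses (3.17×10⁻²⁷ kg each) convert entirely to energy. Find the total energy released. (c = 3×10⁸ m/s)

Both particles have the same rest mass, so total mass = 2m
E = 2m·c² = 2 × 3.17×10⁻²⁷ × (3×10⁸)²
= 2 × 3.17×10⁻²⁷ × 9×10¹⁶
= 5.706×10⁻¹⁰ J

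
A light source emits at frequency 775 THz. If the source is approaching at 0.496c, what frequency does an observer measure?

β = v/c = 0.496
(1+β)/(1-β) = 1.496/0.504 = 2.968
Doppler factor = √(2.968) = 1.723
f_obs = 775 × 1.723 = 1335 THz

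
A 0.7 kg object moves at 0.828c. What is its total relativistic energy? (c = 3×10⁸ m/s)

γ = 1/√(1 - 0.828²) = 1.7834
mc² = 0.7 × (3×10⁸)² = 6.300×10¹⁶ J
E = γmc² = 1.7834 × 6.300×10¹⁶ = 1.124×10¹⁷ J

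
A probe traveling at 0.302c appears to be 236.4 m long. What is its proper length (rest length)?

Contracted length L = 236.4 m
γ = 1/√(1 - 0.302²) = 1.049
L₀ = γL = 1.049 × 236.4 = 248.0 m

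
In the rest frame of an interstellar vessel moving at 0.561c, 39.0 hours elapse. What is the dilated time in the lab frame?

Proper time Δt₀ = 39.0 hours
γ = 1/√(1 - 0.561²) = 1.208
Δt = γΔt₀ = 1.208 × 39.0 = 47.11 hours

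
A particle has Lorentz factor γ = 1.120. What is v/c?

From γ = 1/√(1 - v²/c²):
1/γ² = 1/1.120² = 0.7972
v²/c² = 1 - 0.7972 = 0.2028
v/c = √(0.2028) = 0.4503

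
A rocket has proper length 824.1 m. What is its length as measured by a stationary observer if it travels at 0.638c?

Proper length L₀ = 824.1 m
γ = 1/√(1 - 0.638²) = 1.2986
L = L₀/γ = 824.1/1.2986 = 634.6 m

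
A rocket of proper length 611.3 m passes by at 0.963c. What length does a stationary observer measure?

Proper length L₀ = 611.3 m
γ = 1/√(1 - 0.963²) = 3.711
L = L₀/γ = 611.3/3.711 = 164.7 m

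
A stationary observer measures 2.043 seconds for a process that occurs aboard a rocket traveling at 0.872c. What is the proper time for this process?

Dilated time Δt = 2.043 seconds
γ = 1/√(1 - 0.872²) = 2.043
Δt₀ = Δt/γ = 2.043/2.043 = 1.000 seconds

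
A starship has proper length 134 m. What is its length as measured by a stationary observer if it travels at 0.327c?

Proper length L₀ = 134 m
γ = 1/√(1 - 0.327²) = 1.0582
L = L₀/γ = 134/1.0582 = 126.6 m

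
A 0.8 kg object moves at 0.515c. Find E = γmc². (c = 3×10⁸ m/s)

γ = 1/√(1 - 0.515²) = 1.1666
mc² = 0.8 × (3×10⁸)² = 7.200×10¹⁶ J
E = γmc² = 1.1666 × 7.200×10¹⁶ = 8.400×10¹⁶ J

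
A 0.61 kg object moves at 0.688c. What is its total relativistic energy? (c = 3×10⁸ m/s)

γ = 1/√(1 - 0.688²) = 1.378
mc² = 0.61 × (3×10⁸)² = 5.490×10¹⁶ J
E = γmc² = 1.378 × 5.490×10¹⁶ = 7.565×10¹⁶ J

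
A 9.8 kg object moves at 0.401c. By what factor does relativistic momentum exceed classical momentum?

p_rel = γmv, p_class = mv
Ratio = γ = 1/√(1 - 0.401²) = 1.092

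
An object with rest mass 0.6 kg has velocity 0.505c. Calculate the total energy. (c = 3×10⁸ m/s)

γ = 1/√(1 - 0.505²) = 1.1586
mc² = 0.6 × (3×10⁸)² = 5.400×10¹⁶ J
E = γmc² = 1.1586 × 5.400×10¹⁶ = 6.256×10¹⁶ J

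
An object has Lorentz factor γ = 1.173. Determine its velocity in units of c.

From γ = 1/√(1 - v²/c²):
1/γ² = 1/1.173² = 0.7268
v²/c² = 1 - 0.7268 = 0.2732
v/c = √(0.2732) = 0.5227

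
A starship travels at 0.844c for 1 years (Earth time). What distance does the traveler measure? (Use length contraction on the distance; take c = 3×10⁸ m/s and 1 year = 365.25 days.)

Earth distance: d = v × t = 0.844c × 1 yr = 7.990×10¹⁵ m
γ = 1.864
d' = d/γ = 7.990×10¹⁵/1.864 = 4.286×10¹⁵ m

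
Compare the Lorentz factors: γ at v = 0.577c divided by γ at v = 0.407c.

γ₁ = 1/√(1 - 0.577²) = 1.224
γ₂ = 1/√(1 - 0.407²) = 1.095
γ₁/γ₂ = 1.224/1.095 = 1.118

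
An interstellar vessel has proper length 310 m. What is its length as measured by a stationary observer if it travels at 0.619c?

Proper length L₀ = 310 m
γ = 1/√(1 - 0.619²) = 1.273
L = L₀/γ = 310/1.273 = 243.5 m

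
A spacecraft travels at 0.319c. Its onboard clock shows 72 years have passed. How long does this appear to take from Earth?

Proper time Δt₀ = 72 years
γ = 1/√(1 - 0.319²) = 1.0551
Δt = γΔt₀ = 1.0551 × 72 = 75.97 years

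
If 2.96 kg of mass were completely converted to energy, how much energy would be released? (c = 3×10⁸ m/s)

Using E = mc²:
c² = (3×10⁸)² = 9×10¹⁶ m²/s²
E = 2.96 × 9×10¹⁶ = 2.664×10¹⁷ J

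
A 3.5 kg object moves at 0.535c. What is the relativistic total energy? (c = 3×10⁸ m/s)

γ = 1/√(1 - 0.535²) = 1.1836
mc² = 3.5 × (3×10⁸)² = 3.150×10¹⁷ J
E = γmc² = 1.1836 × 3.150×10¹⁷ = 3.728×10¹⁷ J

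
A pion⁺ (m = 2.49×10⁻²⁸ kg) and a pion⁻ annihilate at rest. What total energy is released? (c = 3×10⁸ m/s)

Both particles have the same rest mass, so total mass = 2m
E = 2m·c² = 2 × 2.49×10⁻²⁸ × (3×10⁸)²
= 2 × 2.49×10⁻²⁸ × 9×10¹⁶
= 4.482×10⁻¹¹ J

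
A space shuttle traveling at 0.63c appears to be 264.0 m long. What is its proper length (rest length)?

Contracted length L = 264.0 m
γ = 1/√(1 - 0.63²) = 1.28767
L₀ = γL = 1.28767 × 264.0 = 339.9 m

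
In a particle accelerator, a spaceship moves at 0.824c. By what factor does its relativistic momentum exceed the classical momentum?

p_rel = γmv, p_class = mv
Ratio = γ = 1/√(1 - 0.824²)
= 1/√(0.321024) = 1.765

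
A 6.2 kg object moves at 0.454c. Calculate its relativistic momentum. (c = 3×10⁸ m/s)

γ = 1/√(1 - 0.454²) = 1.1223
v = 0.454 × 3×10⁸ = 1.362×10⁸ m/s
p = γmv = 1.1223 × 6.2 × 1.362×10⁸ = 9.477×10⁸ kg·m/s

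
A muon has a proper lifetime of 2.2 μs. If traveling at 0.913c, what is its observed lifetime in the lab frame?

Proper lifetime τ₀ = 2.2 μs
γ = 1/√(1 - 0.913²) = 2.4512
τ = γτ₀ = 2.4512 × 2.2 μs = 5.393 μs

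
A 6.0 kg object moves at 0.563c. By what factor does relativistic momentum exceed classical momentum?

p_rel = γmv, p_class = mv
Ratio = γ = 1/√(1 - 0.563²) = 1.210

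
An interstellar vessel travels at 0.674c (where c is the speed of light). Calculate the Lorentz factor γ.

v/c = 0.674, so (v/c)² = 0.454276
1 - (v/c)² = 0.545724
γ = 1/√(0.545724) = 1.354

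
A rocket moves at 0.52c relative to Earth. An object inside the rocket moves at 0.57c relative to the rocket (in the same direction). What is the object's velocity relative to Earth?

u = (u' + v)/(1 + u'v/c²)
Numerator: 0.57 + 0.52 = 1.09
Denominator: 1 + 0.2964 = 1.2964
u = 1.09/1.2964 = 0.8408c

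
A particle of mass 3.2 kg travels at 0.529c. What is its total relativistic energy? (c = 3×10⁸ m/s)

γ = 1/√(1 - 0.529²) = 1.1784
mc² = 3.2 × (3×10⁸)² = 2.880×10¹⁷ J
E = γmc² = 1.1784 × 2.880×10¹⁷ = 3.394×10¹⁷ J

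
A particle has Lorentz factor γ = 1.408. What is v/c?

From γ = 1/√(1 - v²/c²):
1/γ² = 1/1.408² = 0.5044
v²/c² = 1 - 0.5044 = 0.4956
v/c = √(0.4956) = 0.7040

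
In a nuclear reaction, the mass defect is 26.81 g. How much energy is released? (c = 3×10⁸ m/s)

Convert mass defect: Δm = 26.81 g = 0.02681 kg
E = Δm·c² = 0.02681 × (3×10⁸)²
= 0.02681 × 9×10¹⁶ = 2.413×10¹⁵ J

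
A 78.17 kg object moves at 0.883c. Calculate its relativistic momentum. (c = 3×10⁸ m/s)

γ = 1/√(1 - 0.883²) = 2.1305
v = 0.883 × 3×10⁸ = 2.649×10⁸ m/s
p = γmv = 2.1305 × 78.17 × 2.649×10⁸ = 4.412×10¹⁰ kg·m/s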